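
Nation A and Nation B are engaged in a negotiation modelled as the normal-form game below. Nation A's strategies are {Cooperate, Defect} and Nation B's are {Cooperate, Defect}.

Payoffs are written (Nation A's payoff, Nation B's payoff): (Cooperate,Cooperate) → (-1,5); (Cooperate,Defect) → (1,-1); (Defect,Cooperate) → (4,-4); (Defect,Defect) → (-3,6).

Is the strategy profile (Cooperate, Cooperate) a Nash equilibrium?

At (Cooperate, Cooperate), Nation A earns -1; switching to Defect would give 4, so Nation A would deviate.
Nation B earns 5; switching to Defect would give -1, so Nation B has no profitable deviation.
Since at least one player can profitably deviate, this is not a Nash equilibrium.

No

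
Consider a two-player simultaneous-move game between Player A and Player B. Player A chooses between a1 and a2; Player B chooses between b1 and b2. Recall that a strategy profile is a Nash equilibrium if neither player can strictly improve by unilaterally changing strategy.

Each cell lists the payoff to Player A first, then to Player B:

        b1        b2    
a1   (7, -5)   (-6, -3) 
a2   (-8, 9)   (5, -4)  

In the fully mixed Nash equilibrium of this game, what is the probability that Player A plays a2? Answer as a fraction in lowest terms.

2/15

Let x be the probability that Player A plays a1. In a completely mixed equilibrium, Player B must be indifferent between b1 and b2.
Player B's expected payoff from b1 is −5x + 9(1−x); from b2 it is −3x − 4(1−x).
Setting these equal: −14x + 9 = x − 4, so x = 13/15.
Therefore Player A plays a2 with probability 1 − 13/15 = 2/15.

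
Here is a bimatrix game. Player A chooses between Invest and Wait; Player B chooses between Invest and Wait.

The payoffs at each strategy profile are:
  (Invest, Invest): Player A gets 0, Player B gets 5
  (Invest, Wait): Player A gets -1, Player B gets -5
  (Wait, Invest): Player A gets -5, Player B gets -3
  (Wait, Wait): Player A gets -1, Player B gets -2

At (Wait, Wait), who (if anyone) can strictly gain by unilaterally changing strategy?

Player A at (Wait, Wait) earns -1; deviating to Invest yields -1 — not better.
Player B earns -2; deviating to Invest yields -3 — not better.
Neither player can strictly improve; the profile is a Nash equilibrium.

Neither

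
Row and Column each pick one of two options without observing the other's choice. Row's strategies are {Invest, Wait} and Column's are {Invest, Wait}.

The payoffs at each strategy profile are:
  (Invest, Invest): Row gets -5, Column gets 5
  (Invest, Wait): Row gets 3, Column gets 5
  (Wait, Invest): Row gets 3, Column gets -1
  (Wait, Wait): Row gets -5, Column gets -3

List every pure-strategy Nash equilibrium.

(Invest, Invest): Row prefers Wait (3 > -5) — not an equilibrium.
(Invest, Wait): Row gets 3 ≥ -5 from Wait, and Column gets 5 ≥ 5 from Invest — Nash equilibrium.
(Wait, Invest): Row gets 3 ≥ -5 from Invest, and Column gets -1 ≥ -3 from Wait — Nash equilibrium.
(Wait, Wait): Row prefers Invest (3 > -5); Column prefers Invest (-1 > -3) — not an equilibrium.

(Invest, Wait) and (Wait, Invest)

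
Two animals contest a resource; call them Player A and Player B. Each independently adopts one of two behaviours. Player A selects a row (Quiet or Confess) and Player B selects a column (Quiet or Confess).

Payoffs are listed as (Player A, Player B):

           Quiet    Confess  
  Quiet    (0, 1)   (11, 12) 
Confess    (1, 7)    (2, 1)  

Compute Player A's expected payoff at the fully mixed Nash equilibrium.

First find y, the probability Player B plays Quiet, from Player A's indifference between Quiet and Confess: 11(1−y) = y + 2(1−y), giving y = 9/10.
Since Player A is indifferent in equilibrium, Player A's expected payoff equals the payoff from either row against (9/10, 1/10). Using Quiet: 11(1/10) = 11/10.

11/10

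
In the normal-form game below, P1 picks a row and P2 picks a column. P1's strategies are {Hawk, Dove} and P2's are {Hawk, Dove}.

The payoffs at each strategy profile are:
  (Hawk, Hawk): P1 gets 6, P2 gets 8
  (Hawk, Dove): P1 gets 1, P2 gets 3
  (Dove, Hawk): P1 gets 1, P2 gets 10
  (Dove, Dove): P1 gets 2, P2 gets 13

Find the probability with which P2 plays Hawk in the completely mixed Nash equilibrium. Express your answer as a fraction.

Let q be the probability that P2 plays Hawk. In a completely mixed equilibrium, P1 must be indifferent between Hawk and Dove.
P1's expected payoff from Hawk is 6q + (1−q); from Dove it is q + 2(1−q).
Setting these equal: 5q + 1 = −q + 2, so q = 1/6.

1/6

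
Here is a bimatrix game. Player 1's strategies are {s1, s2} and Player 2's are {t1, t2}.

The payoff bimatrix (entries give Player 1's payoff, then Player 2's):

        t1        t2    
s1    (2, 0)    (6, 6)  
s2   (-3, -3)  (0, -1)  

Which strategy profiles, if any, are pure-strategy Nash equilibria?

(s1, t2)

(s1, t1): Player 2 prefers t2 (6 > 0) — not an equilibrium.
(s1, t2): Player 1 gets 6 ≥ 0 from s2, and Player 2 gets 6 ≥ 0 from t1 — Nash equilibrium.
(s2, t1): Player 1 prefers s1 (2 > -3); Player 2 prefers t2 (-1 > -3) — not an equilibrium.
(s2, t2): Player 1 prefers s1 (6 > 0) — not an equilibrium.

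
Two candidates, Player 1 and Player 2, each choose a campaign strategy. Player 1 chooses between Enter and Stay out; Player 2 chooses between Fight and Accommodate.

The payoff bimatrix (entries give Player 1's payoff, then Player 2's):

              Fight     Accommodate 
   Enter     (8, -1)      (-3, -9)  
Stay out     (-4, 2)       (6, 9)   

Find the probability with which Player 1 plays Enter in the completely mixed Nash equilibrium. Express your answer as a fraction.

7/15

Let p be the probability that Player 1 plays Enter. In a completely mixed equilibrium, Player 2 must be indifferent between Fight and Accommodate.
Player 2's expected payoff from Fight is −p + 2(1−p); from Accommodate it is −9p + 9(1−p).
Setting these equal: −3p + 2 = −18p + 9, so p = 7/15.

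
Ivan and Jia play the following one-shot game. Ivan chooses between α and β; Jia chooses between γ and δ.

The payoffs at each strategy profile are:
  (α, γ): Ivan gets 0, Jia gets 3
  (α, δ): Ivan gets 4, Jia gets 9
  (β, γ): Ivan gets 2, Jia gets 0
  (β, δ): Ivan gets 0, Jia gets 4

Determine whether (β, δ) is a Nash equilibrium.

No

At (β, δ), Ivan earns 0; switching to α would give 4, so Ivan would deviate.
Jia earns 4; switching to γ would give 0, so Jia has no profitable deviation.
Since at least one player can profitably deviate, this is not a Nash equilibrium.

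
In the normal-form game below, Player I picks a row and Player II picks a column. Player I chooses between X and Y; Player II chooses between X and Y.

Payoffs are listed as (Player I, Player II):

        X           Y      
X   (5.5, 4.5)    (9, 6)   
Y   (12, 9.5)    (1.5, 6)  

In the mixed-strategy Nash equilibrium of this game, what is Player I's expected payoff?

57/8

First find q, the probability Player II plays X, from Player I's indifference between X and Y: 5.5q + 9(1−q) = 12q + 1.5(1−q), giving q = 15/28.
Since Player I is indifferent in equilibrium, Player I's expected payoff equals the payoff from either row against (15/28, 13/28). Using X: 5.5(15/28) + 9(13/28) = 57/8.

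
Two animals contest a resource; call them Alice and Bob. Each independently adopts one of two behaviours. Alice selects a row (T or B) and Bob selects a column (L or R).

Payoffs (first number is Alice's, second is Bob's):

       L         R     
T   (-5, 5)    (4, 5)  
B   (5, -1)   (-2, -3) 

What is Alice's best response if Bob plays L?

B

Against L, Alice earns -5 from T and 5 from B.
So B is the best response.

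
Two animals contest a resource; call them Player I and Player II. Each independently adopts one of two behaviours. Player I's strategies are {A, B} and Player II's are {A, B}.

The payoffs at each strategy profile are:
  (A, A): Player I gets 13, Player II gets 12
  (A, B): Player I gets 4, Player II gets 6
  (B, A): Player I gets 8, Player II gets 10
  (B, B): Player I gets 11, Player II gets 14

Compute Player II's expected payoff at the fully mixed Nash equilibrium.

First find x, the probability Player I plays A, from Player II's indifference between A and B: 12x + 10(1−x) = 6x + 14(1−x), giving x = 2/5.
Since Player II is indifferent in equilibrium, Player II's expected payoff equals the payoff from either column against (2/5, 3/5). Using A: 12(2/5) + 10(3/5) = 54/5.

54/5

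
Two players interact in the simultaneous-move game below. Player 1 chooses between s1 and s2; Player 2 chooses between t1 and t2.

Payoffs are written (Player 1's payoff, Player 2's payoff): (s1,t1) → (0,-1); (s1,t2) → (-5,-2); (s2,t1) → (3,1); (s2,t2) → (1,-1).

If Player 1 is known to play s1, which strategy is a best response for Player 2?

Against s1, Player 2 earns -1 from t1 and -2 from t2.
So t1 is the best response.

t1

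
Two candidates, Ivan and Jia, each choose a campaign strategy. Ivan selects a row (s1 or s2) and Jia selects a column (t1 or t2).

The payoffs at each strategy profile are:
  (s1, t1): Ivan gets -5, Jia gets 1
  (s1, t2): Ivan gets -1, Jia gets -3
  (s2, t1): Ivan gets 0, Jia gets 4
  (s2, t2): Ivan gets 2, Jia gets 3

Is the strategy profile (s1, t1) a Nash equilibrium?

No

At (s1, t1), Ivan earns -5; switching to s2 would give 0, so Ivan would deviate.
Jia earns 1; switching to t2 would give -3, so Jia has no profitable deviation.
Since at least one player can profitably deviate, this is not a Nash equilibrium.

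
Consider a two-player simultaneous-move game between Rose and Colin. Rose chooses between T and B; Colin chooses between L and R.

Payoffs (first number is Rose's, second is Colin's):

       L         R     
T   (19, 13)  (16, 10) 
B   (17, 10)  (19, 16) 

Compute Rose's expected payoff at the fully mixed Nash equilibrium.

89/5

First find q, the probability Colin plays L, from Rose's indifference between T and B: 19q + 16(1−q) = 17q + 19(1−q), giving q = 3/5.
Since Rose is indifferent in equilibrium, Rose's expected payoff equals the payoff from either row against (3/5, 2/5). Using T: 19(3/5) + 16(2/5) = 89/5.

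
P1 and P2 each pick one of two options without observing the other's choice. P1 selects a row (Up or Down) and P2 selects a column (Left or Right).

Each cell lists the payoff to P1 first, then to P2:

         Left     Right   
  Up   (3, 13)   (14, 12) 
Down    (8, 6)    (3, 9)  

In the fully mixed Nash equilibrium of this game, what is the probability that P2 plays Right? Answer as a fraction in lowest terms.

5/16

Let y be the probability that P2 plays Left. In a completely mixed equilibrium, P1 must be indifferent between Up and Down.
P1's expected payoff from Up is 3y + 14(1−y); from Down it is 8y + 3(1−y).
Setting these equal: −11y + 14 = 5y + 3, so y = 11/16.
Therefore P2 plays Right with probability 1 − 11/16 = 5/16.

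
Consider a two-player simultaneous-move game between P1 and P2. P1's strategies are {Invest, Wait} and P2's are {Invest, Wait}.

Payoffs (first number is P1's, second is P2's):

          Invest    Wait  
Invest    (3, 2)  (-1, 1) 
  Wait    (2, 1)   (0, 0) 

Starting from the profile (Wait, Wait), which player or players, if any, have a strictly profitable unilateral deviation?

P1 at (Wait, Wait) earns 0; deviating to Invest yields -1 — not better.
P2 earns 0; deviating to Invest yields 1 — a strict improvement.
Only P2 has a strictly profitable deviation.

P2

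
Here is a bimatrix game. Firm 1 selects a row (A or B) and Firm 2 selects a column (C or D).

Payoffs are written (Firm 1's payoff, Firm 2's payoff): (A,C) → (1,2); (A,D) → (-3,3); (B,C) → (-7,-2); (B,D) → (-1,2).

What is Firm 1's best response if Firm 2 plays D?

Against D, Firm 1 earns -3 from A and -1 from B.
So B is the best response.

B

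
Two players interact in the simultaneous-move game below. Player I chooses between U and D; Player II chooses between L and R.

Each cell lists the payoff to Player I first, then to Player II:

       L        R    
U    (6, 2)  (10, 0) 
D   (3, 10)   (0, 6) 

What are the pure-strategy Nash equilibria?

(U, L)

(U, L): Player I gets 6 ≥ 3 from D, and Player II gets 2 ≥ 0 from R — Nash equilibrium.
(U, R): Player II prefers L (2 > 0) — not an equilibrium.
(D, L): Player I prefers U (6 > 3) — not an equilibrium.
(D, R): Player I prefers U (10 > 0); Player II prefers L (10 > 6) — not an equilibrium.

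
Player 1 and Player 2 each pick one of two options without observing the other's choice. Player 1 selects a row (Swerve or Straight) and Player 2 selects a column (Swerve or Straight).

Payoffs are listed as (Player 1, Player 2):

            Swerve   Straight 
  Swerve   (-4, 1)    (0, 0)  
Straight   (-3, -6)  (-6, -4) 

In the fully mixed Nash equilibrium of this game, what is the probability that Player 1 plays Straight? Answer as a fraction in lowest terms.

Let x be the probability that Player 1 plays Swerve. In a completely mixed equilibrium, Player 2 must be indifferent between Swerve and Straight.
Player 2's expected payoff from Swerve is x − 6(1−x); from Straight it is −4(1−x).
Setting these equal: 7x − 6 = 4x − 4, so x = 2/3.
Therefore Player 1 plays Straight with probability 1 − 2/3 = 1/3.

1/3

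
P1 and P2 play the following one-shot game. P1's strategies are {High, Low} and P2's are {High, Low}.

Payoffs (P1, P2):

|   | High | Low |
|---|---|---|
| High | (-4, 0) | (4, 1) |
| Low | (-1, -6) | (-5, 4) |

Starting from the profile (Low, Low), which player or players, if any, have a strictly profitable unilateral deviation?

P1

P1 at (Low, Low) earns -5; deviating to High yields 4 — a strict improvement.
P2 earns 4; deviating to High yields -6 — not better.
Only P1 has a strictly profitable deviation.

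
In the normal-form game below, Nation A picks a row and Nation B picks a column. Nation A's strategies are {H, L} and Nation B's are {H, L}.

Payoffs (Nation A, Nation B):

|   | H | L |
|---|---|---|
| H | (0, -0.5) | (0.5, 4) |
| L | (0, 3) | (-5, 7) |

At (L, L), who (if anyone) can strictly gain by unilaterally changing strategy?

Nation A

Nation A at (L, L) earns -5; deviating to H yields 0.5 — a strict improvement.
Nation B earns 7; deviating to H yields 3 — not better.
Only Nation A has a strictly profitable deviation.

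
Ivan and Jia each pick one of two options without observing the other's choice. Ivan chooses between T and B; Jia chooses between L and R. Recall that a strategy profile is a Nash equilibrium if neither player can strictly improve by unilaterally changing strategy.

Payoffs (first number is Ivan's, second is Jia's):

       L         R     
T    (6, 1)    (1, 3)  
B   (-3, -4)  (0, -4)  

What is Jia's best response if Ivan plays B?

either — both L and R are best responses

Against B, Jia earns -4 from L and -4 from R.
So either strategy is a best response.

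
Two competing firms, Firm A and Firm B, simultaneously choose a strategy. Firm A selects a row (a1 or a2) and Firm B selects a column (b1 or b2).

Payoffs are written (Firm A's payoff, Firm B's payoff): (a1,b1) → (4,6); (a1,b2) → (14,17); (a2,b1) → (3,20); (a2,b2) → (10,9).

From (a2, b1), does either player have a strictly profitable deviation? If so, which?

Firm A

Firm A at (a2, b1) earns 3; deviating to a1 yields 4 — a strict improvement.
Firm B earns 20; deviating to b2 yields 9 — not better.
Only Firm A has a strictly profitable deviation.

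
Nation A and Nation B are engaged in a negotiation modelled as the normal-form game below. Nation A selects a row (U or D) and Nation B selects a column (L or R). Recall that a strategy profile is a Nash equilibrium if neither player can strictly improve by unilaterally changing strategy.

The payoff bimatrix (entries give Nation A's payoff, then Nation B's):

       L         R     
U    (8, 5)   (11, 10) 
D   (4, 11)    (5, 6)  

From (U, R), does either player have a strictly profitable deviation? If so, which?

Neither

Nation A at (U, R) earns 11; deviating to D yields 5 — not better.
Nation B earns 10; deviating to L yields 5 — not better.
Neither player can strictly improve; the profile is a Nash equilibrium.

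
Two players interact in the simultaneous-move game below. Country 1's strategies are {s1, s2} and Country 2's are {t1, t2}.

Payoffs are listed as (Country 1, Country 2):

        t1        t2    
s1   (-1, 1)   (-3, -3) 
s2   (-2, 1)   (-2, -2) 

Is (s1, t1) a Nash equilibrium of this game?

Yes

At (s1, t1), Country 1 earns -1; switching to s2 would give -2, so Country 1 has no profitable deviation.
Country 2 earns 1; switching to t2 would give -3, so Country 2 has no profitable deviation.
Neither player can gain by a unilateral deviation, so this profile is a Nash equilibrium.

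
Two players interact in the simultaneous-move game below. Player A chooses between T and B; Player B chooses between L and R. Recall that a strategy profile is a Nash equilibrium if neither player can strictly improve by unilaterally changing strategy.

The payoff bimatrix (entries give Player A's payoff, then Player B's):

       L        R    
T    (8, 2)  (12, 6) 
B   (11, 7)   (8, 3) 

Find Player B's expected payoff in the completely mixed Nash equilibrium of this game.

First find x, the probability Player A plays T, from Player B's indifference between L and R: 2x + 7(1−x) = 6x + 3(1−x), giving x = 1/2.
Since Player B is indifferent in equilibrium, Player B's expected payoff equals the payoff from either column against (1/2, 1/2). Using L: 2(1/2) + 7(1/2) = 9/2.

9/2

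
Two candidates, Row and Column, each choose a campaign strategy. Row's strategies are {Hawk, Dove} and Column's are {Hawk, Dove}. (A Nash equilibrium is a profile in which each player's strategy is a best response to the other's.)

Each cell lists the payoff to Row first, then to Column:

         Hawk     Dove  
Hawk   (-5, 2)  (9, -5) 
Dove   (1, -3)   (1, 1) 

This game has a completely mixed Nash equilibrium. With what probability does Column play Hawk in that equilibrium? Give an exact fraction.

Let y be the probability that Column plays Hawk. In a completely mixed equilibrium, Row must be indifferent between Hawk and Dove.
Row's expected payoff from Hawk is −5y + 9(1−y); from Dove it is y + (1−y).
Setting these equal: −14y + 9 = 1, so y = 4/7.

4/7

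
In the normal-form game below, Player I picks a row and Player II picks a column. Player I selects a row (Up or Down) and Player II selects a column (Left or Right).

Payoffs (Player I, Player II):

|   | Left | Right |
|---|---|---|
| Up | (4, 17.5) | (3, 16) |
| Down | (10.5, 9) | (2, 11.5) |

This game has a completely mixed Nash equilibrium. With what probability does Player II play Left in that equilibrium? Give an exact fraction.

Let y be the probability that Player II plays Left. In a completely mixed equilibrium, Player I must be indifferent between Up and Down.
Player I's expected payoff from Up is 4y + 3(1−y); from Down it is 10.5y + 2(1−y).
Setting these equal: y + 3 = 8.5y + 2, so y = 2/15.

2/15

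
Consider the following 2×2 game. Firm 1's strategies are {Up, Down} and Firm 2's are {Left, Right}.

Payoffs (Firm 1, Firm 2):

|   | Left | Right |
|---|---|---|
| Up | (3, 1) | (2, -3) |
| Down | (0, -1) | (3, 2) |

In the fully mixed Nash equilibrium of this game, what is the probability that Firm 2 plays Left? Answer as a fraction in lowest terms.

Let y be the probability that Firm 2 plays Left. In a completely mixed equilibrium, Firm 1 must be indifferent between Up and Down.
Firm 1's expected payoff from Up is 3y + 2(1−y); from Down it is 3(1−y).
Setting these equal: y + 2 = −3y + 3, so y = 1/4.

1/4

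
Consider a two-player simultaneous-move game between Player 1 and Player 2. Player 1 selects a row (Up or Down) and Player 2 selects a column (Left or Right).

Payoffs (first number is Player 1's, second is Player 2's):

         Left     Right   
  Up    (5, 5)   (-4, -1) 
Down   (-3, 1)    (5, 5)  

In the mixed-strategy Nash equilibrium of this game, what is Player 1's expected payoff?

First find y, the probability Player 2 plays Left, from Player 1's indifference between Up and Down: 5y − 4(1−y) = −3y + 5(1−y), giving y = 9/17.
Since Player 1 is indifferent in equilibrium, Player 1's expected payoff equals the payoff from either row against (9/17, 8/17). Using Up: 5(9/17) − 4(8/17) = 13/17.

13/17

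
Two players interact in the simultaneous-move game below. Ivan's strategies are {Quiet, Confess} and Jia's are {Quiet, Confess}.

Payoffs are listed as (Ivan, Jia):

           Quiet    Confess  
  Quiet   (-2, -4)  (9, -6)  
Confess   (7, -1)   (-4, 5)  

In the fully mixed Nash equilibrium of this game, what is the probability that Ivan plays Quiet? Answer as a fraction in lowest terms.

3/4

Let r be the probability that Ivan plays Quiet. In a completely mixed equilibrium, Jia must be indifferent between Quiet and Confess.
Jia's expected payoff from Quiet is −4r − (1−r); from Confess it is −6r + 5(1−r).
Setting these equal: −3r − 1 = −11r + 5, so r = 3/4.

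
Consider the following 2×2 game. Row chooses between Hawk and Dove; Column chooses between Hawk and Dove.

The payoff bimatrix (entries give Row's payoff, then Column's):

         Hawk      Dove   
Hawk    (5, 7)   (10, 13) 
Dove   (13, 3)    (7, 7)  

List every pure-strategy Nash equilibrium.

(Hawk, Hawk): Row prefers Dove (13 > 5); Column prefers Dove (13 > 7) — not an equilibrium.
(Hawk, Dove): Row gets 10 ≥ 7 from Dove, and Column gets 13 ≥ 7 from Hawk — Nash equilibrium.
(Dove, Hawk): Column prefers Dove (7 > 3) — not an equilibrium.
(Dove, Dove): Row prefers Hawk (10 > 7) — not an equilibrium.

(Hawk, Dove)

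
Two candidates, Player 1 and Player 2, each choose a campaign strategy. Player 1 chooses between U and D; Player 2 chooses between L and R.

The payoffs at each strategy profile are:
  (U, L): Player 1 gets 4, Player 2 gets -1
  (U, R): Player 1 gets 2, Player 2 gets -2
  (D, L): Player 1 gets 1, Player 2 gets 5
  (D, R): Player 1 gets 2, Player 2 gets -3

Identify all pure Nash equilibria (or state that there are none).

(U, L): Player 1 gets 4 ≥ 1 from D, and Player 2 gets -1 ≥ -2 from R — Nash equilibrium.
(U, R): Player 2 prefers L (-1 > -2) — not an equilibrium.
(D, L): Player 1 prefers U (4 > 1) — not an equilibrium.
(D, R): Player 2 prefers L (5 > -3) — not an equilibrium.

(U, L)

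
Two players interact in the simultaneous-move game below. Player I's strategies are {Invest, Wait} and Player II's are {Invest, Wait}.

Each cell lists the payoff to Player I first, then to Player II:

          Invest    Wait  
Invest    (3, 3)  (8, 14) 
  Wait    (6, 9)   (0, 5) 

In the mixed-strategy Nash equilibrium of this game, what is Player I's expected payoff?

First find q, the probability Player II plays Invest, from Player I's indifference between Invest and Wait: 3q + 8(1−q) = 6q, giving q = 8/11.
Since Player I is indifferent in equilibrium, Player I's expected payoff equals the payoff from either row against (8/11, 3/11). Using Invest: 3(8/11) + 8(3/11) = 48/11.

48/11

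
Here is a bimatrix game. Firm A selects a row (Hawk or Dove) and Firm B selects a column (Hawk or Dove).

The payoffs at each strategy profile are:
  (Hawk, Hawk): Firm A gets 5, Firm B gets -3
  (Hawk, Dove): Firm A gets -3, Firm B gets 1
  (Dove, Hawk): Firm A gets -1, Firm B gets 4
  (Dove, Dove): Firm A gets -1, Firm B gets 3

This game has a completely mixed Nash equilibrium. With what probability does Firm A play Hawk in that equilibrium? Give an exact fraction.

Let x be the probability that Firm A plays Hawk. In a completely mixed equilibrium, Firm B must be indifferent between Hawk and Dove.
Firm B's expected payoff from Hawk is −3x + 4(1−x); from Dove it is x + 3(1−x).
Setting these equal: −7x + 4 = −2x + 3, so x = 1/5.

1/5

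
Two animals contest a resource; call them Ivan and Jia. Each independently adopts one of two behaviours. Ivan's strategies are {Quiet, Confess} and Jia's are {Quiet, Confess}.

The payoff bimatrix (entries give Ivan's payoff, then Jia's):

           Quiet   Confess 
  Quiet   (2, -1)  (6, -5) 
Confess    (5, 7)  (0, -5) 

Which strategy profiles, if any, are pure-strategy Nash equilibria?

(Quiet, Quiet): Ivan prefers Confess (5 > 2) — not an equilibrium.
(Quiet, Confess): Jia prefers Quiet (-1 > -5) — not an equilibrium.
(Confess, Quiet): Ivan gets 5 ≥ 2 from Quiet, and Jia gets 7 ≥ -5 from Confess — Nash equilibrium.
(Confess, Confess): Ivan prefers Quiet (6 > 0); Jia prefers Quiet (7 > -5) — not an equilibrium.

(Confess, Quiet)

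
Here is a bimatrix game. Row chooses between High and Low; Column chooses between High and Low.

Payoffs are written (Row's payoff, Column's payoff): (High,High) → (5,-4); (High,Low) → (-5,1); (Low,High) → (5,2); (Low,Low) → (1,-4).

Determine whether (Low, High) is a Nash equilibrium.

At (Low, High), Row earns 5; switching to High would give 5, so Row has no profitable deviation.
Column earns 2; switching to Low would give -4, so Column has no profitable deviation.
Neither player can gain by a unilateral deviation, so this profile is a Nash equilibrium.

Yes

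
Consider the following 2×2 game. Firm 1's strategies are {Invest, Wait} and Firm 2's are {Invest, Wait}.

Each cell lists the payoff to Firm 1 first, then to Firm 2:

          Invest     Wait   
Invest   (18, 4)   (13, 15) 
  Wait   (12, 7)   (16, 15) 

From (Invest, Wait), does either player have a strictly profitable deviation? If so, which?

Firm 1

Firm 1 at (Invest, Wait) earns 13; deviating to Wait yields 16 — a strict improvement.
Firm 2 earns 15; deviating to Invest yields 4 — not better.
Only Firm 1 has a strictly profitable deviation.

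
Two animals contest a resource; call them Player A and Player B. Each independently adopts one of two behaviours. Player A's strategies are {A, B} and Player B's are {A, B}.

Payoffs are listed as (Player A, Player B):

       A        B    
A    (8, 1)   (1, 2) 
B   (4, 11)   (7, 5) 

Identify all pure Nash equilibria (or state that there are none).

none

(A, A): Player B prefers B (2 > 1) — not an equilibrium.
(A, B): Player A prefers B (7 > 1) — not an equilibrium.
(B, A): Player A prefers A (8 > 4) — not an equilibrium.
(B, B): Player B prefers A (11 > 5) — not an equilibrium.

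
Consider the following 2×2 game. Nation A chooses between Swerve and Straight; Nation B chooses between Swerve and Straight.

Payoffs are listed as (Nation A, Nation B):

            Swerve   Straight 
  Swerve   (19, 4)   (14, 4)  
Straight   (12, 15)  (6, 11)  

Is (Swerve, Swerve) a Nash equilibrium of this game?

Yes

At (Swerve, Swerve), Nation A earns 19; switching to Straight would give 12, so Nation A has no profitable deviation.
Nation B earns 4; switching to Straight would give 4, so Nation B has no profitable deviation.
Neither player can gain by a unilateral deviation, so this profile is a Nash equilibrium.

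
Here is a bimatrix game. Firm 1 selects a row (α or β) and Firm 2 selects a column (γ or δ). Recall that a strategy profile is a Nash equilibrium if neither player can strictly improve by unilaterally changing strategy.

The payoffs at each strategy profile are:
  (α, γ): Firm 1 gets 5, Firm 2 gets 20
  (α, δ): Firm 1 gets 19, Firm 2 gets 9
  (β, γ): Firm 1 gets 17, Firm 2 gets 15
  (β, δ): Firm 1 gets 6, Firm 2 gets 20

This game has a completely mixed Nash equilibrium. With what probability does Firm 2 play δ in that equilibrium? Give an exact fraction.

Let c be the probability that Firm 2 plays γ. In a completely mixed equilibrium, Firm 1 must be indifferent between α and β.
Firm 1's expected payoff from α is 5c + 19(1−c); from β it is 17c + 6(1−c).
Setting these equal: −14c + 19 = 11c + 6, so c = 13/25.
Therefore Firm 2 plays δ with probability 1 − 13/25 = 12/25.

12/25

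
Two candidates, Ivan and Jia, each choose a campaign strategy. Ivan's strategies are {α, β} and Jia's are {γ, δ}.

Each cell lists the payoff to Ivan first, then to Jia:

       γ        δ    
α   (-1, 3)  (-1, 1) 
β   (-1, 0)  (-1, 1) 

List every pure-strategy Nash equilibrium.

(α, γ) and (β, δ)

(α, γ): Ivan gets -1 ≥ -1 from β, and Jia gets 3 ≥ 1 from δ — Nash equilibrium.
(α, δ): Jia prefers γ (3 > 1) — not an equilibrium.
(β, γ): Jia prefers δ (1 > 0) — not an equilibrium.
(β, δ): Ivan gets -1 ≥ -1 from α, and Jia gets 1 ≥ 0 from γ — Nash equilibrium.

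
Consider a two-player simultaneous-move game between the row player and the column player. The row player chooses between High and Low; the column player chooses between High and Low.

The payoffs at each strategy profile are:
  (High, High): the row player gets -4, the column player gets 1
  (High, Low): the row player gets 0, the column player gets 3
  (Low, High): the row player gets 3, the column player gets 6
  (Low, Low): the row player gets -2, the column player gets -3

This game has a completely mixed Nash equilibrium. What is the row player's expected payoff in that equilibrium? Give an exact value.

First find q, the probability the column player plays High, from the row player's indifference between High and Low: −4q = 3q − 2(1−q), giving q = 2/9.
Since the row player is indifferent in equilibrium, the row player's expected payoff equals the payoff from either row against (2/9, 7/9). Using High: −4(2/9) = -8/9.

-8/9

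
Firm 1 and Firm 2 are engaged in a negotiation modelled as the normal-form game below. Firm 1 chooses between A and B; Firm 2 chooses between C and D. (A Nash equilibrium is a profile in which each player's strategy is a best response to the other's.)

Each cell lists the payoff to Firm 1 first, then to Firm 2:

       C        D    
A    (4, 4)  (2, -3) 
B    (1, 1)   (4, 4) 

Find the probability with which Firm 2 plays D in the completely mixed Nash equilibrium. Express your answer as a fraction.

Let y be the probability that Firm 2 plays C. In a completely mixed equilibrium, Firm 1 must be indifferent between A and B.
Firm 1's expected payoff from A is 4y + 2(1−y); from B it is y + 4(1−y).
Setting these equal: 2y + 2 = −3y + 4, so y = 2/5.
Therefore Firm 2 plays D with probability 1 − 2/5 = 3/5.

3/5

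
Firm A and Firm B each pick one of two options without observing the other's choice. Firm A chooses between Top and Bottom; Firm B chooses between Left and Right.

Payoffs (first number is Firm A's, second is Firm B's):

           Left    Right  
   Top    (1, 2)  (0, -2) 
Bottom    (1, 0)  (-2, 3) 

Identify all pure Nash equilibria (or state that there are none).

(Top, Left): Firm A gets 1 ≥ 1 from Bottom, and Firm B gets 2 ≥ -2 from Right — Nash equilibrium.
(Top, Right): Firm B prefers Left (2 > -2) — not an equilibrium.
(Bottom, Left): Firm B prefers Right (3 > 0) — not an equilibrium.
(Bottom, Right): Firm A prefers Top (0 > -2) — not an equilibrium.

(Top, Left)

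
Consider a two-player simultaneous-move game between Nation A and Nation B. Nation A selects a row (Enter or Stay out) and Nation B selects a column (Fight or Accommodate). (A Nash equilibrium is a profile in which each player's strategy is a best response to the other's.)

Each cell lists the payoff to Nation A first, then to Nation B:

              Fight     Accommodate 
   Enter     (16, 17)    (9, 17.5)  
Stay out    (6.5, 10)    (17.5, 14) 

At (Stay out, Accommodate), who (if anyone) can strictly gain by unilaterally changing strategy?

Neither

Nation A at (Stay out, Accommodate) earns 17.5; deviating to Enter yields 9 — not better.
Nation B earns 14; deviating to Fight yields 10 — not better.
Neither player can strictly improve; the profile is a Nash equilibrium.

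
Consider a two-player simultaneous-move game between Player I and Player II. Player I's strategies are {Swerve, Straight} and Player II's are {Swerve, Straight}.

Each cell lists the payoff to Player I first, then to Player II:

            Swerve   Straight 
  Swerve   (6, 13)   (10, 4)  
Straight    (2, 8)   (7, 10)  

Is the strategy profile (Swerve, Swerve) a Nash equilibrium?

At (Swerve, Swerve), Player I earns 6; switching to Straight would give 2, so Player I has no profitable deviation.
Player II earns 13; switching to Straight would give 4, so Player II has no profitable deviation.
Neither player can gain by a unilateral deviation, so this profile is a Nash equilibrium.

Yes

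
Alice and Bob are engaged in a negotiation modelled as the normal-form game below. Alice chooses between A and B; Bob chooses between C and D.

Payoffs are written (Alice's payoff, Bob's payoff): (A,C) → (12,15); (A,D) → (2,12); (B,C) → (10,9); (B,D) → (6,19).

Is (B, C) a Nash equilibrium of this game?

No

At (B, C), Alice earns 10; switching to A would give 12, so Alice would deviate.
Bob earns 9; switching to D would give 19, so Bob would deviate.
Since at least one player can profitably deviate, this is not a Nash equilibrium.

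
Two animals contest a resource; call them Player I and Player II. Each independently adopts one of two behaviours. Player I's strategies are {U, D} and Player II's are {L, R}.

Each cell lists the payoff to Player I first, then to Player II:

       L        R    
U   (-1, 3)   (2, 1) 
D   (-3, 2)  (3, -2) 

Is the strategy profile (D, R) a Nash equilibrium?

No

At (D, R), Player I earns 3; switching to U would give 2, so Player I has no profitable deviation.
Player II earns -2; switching to L would give 2, so Player II would deviate.
Since at least one player can profitably deviate, this is not a Nash equilibrium.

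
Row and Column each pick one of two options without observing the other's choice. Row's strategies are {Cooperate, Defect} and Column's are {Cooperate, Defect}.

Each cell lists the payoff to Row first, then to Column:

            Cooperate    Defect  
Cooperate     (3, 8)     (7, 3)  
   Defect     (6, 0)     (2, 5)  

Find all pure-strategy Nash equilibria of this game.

(Cooperate, Cooperate): Row prefers Defect (6 > 3) — not an equilibrium.
(Cooperate, Defect): Column prefers Cooperate (8 > 3) — not an equilibrium.
(Defect, Cooperate): Column prefers Defect (5 > 0) — not an equilibrium.
(Defect, Defect): Row prefers Cooperate (7 > 2) — not an equilibrium.

none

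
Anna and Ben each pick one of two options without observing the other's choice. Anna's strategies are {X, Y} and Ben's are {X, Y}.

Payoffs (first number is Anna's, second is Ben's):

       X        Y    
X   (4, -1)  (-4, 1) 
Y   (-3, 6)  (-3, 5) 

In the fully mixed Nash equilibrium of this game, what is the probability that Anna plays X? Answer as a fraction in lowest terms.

1/3

Let p be the probability that Anna plays X. In a completely mixed equilibrium, Ben must be indifferent between X and Y.
Ben's expected payoff from X is −p + 6(1−p); from Y it is p + 5(1−p).
Setting these equal: −7p + 6 = −4p + 5, so p = 1/3.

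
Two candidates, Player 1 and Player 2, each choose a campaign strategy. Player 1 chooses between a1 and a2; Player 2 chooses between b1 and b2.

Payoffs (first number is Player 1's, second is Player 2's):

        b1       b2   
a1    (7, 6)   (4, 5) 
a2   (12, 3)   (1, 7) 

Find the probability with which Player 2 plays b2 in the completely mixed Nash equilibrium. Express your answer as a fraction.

5/8

Let y be the probability that Player 2 plays b1. In a completely mixed equilibrium, Player 1 must be indifferent between a1 and a2.
Player 1's expected payoff from a1 is 7y + 4(1−y); from a2 it is 12y + (1−y).
Setting these equal: 3y + 4 = 11y + 1, so y = 3/8.
Therefore Player 2 plays b2 with probability 1 − 3/8 = 5/8.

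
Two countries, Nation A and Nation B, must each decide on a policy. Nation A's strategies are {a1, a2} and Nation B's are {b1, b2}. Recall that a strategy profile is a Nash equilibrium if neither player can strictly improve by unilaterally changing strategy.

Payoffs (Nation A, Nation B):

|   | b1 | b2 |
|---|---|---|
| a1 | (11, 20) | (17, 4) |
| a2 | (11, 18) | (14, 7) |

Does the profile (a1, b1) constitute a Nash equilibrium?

At (a1, b1), Nation A earns 11; switching to a2 would give 11, so Nation A has no profitable deviation.
Nation B earns 20; switching to b2 would give 4, so Nation B has no profitable deviation.
Neither player can gain by a unilateral deviation, so this profile is a Nash equilibrium.

Yes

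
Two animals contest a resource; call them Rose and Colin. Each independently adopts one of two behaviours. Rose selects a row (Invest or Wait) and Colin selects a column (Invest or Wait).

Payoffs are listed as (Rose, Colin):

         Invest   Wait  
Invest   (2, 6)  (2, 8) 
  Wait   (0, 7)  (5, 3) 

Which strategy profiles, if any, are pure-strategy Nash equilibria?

(Invest, Invest): Colin prefers Wait (8 > 6) — not an equilibrium.
(Invest, Wait): Rose prefers Wait (5 > 2) — not an equilibrium.
(Wait, Invest): Rose prefers Invest (2 > 0) — not an equilibrium.
(Wait, Wait): Colin prefers Invest (7 > 3) — not an equilibrium.

none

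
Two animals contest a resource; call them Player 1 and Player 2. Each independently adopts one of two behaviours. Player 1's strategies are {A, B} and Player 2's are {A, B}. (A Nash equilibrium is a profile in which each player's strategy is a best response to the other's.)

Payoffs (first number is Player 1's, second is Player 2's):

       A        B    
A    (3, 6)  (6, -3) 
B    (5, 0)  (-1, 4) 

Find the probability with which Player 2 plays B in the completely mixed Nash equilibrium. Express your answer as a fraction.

2/9

Let y be the probability that Player 2 plays A. In a completely mixed equilibrium, Player 1 must be indifferent between A and B.
Player 1's expected payoff from A is 3y + 6(1−y); from B it is 5y − (1−y).
Setting these equal: −3y + 6 = 6y − 1, so y = 7/9.
Therefore Player 2 plays B with probability 1 − 7/9 = 2/9.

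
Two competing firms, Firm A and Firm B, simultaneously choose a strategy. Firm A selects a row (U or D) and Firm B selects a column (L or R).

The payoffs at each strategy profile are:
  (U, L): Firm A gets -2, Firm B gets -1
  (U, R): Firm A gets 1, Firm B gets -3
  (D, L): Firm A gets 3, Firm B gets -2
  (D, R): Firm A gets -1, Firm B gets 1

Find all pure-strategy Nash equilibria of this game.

none

(U, L): Firm A prefers D (3 > -2) — not an equilibrium.
(U, R): Firm B prefers L (-1 > -3) — not an equilibrium.
(D, L): Firm B prefers R (1 > -2) — not an equilibrium.
(D, R): Firm A prefers U (1 > -1) — not an equilibrium.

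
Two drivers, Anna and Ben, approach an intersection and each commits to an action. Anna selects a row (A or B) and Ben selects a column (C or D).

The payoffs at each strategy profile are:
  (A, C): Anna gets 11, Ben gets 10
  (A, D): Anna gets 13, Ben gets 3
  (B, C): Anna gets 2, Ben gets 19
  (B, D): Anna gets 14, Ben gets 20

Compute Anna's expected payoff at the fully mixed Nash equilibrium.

First find y, the probability Ben plays C, from Anna's indifference between A and B: 11y + 13(1−y) = 2y + 14(1−y), giving y = 1/10.
Since Anna is indifferent in equilibrium, Anna's expected payoff equals the payoff from either row against (1/10, 9/10). Using A: 11(1/10) + 13(9/10) = 64/5.

64/5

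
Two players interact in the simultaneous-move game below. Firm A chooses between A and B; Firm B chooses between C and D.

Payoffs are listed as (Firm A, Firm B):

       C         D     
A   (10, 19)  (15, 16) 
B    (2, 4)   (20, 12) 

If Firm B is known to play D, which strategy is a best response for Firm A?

B

Against D, Firm A earns 15 from A and 20 from B.
So B is the best response.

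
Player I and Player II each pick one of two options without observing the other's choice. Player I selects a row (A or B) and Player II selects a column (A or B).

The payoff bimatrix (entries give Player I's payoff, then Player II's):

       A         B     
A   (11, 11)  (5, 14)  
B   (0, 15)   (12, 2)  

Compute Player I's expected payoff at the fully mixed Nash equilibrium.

22/3

First find y, the probability Player II plays A, from Player I's indifference between A and B: 11y + 5(1−y) = 12(1−y), giving y = 7/18.
Since Player I is indifferent in equilibrium, Player I's expected payoff equals the payoff from either row against (7/18, 11/18). Using A: 11(7/18) + 5(11/18) = 22/3.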